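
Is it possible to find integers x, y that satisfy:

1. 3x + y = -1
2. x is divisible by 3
Yes

Take x = 0, y = -1. Substituting into each constraint:
  (1) 3(0) + (-1) = -1 ✓
  (2) 0 = 3 × 0, remainder 0 ✓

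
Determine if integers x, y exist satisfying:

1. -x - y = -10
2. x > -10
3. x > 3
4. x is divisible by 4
Yes

Take x = 4, y = 6. Substituting into each constraint:
  (1) (-4) + (-6) = -10 ✓
  (2) 4 > -10 ✓
  (3) 4 > 3 ✓
  (4) 4 = 4 × 1, remainder 0 ✓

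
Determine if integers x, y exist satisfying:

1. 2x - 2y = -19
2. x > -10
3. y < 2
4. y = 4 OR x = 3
No

Even the single constraint (2x - 2y = -19) is infeasible over the integers.

  - 2x - 2y = -19: every term on the left is divisible by 2, so the LHS ≡ 0 (mod 2), but the RHS -19 is not — no integer solution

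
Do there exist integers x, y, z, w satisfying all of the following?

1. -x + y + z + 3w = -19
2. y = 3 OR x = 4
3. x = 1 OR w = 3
Yes

Take x = 1, y = 3, z = -33, w = 4. Substituting into each constraint:
  (1) (-1) + 3 + (-33) + 3(4) = -19 ✓
  (2) y = 3, target 3 ✓ (first branch holds)
  (3) x = 1, target 1 ✓ (first branch holds)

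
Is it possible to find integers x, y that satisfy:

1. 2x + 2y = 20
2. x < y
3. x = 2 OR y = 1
Yes

Take x = 2, y = 8. Substituting into each constraint:
  (1) 2(2) + 2(8) = 20 ✓
  (2) 2 < 8 ✓
  (3) x = 2, target 2 ✓ (first branch holds)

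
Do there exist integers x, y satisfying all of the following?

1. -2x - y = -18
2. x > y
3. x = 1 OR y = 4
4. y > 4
No

The full constraint system is jointly infeasible over the integers. Each constraint and what it forces:

  - -2x - y = -18: is a linear equation tying the variables together
  - x > y: bounds one variable relative to another variable
  - x = 1 OR y = 4: forces a choice: either x = 1 or y = 4
  - y > 4: bounds one variable relative to a constant

Split on the disjunction (x = 1 OR y = 4):
  • If x = 1: the equation forces y = 16, giving (x, y) = (1, 16), which violates x > y.
  • If y = 4: this contradicts the bound y ≥ 5.
Both branches are infeasible, so the system has no integer solution.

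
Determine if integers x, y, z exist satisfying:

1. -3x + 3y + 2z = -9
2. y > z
Yes

Take x = 4, y = 1, z = 0. Substituting into each constraint:
  (1) -3(4) + 3(1) + 2(0) = -9 ✓
  (2) 1 > 0 ✓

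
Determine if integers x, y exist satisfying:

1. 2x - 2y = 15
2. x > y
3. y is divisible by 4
No

Even the single constraint (2x - 2y = 15) is infeasible over the integers.

  - 2x - 2y = 15: every term on the left is divisible by 2, so the LHS ≡ 0 (mod 2), but the RHS 15 is not — no integer solution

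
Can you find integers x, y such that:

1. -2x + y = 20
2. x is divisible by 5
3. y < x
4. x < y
No

A contradictory subset is {y < x, x < y}. No integer assignment can satisfy these jointly:

  - y < x: bounds one variable relative to another variable
  - x < y: bounds one variable relative to another variable

Direct contradiction: x > y and y > x cannot both hold.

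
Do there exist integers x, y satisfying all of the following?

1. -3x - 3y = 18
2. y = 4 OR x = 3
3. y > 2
Yes

Take x = -10, y = 4. Substituting into each constraint:
  (1) -3(-10) - 3(4) = 18 ✓
  (2) y = 4, target 4 ✓ (first branch holds)
  (3) 4 > 2 ✓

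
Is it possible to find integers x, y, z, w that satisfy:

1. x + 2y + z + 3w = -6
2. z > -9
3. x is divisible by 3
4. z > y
Yes

Take x = 0, y = -3, z = 0, w = 0. Substituting into each constraint:
  (1) 0 + 2(-3) + 0 + 3(0) = -6 ✓
  (2) 0 > -9 ✓
  (3) 0 = 3 × 0, remainder 0 ✓
  (4) 0 > -3 ✓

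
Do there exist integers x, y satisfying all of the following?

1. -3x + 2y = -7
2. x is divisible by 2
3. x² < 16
No

A contradictory subset is {-3x + 2y = -7, x is divisible by 2}. No integer assignment can satisfy these jointly:

  - -3x + 2y = -7: is a linear equation tying the variables together
  - x is divisible by 2: restricts x to multiples of 2

Modular obstruction: writing x = 2x', every remaining term of the linear equation is divisible by 2, so the left side is ≡ 0 (mod 2); but the right side -7 ≡ 1 (mod 2). No integers can satisfy it.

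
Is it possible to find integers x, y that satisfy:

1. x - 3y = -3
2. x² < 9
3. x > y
No

The full constraint system is jointly infeasible over the integers. Each constraint and what it forces:

  - x - 3y = -3: is a linear equation tying the variables together
  - x² < 9: restricts x to |x| ≤ 2
  - x > y: bounds one variable relative to another variable

The bounds confine x to {-2, -1, 0, 1, 2}. For each value, substitute into the equation:
  • x = -2: the equation gives -3y = -1, so y would not be an integer.
  • x = -1: the equation gives -3y = -2, so y would not be an integer.
  • x = 0: the equation forces y = 1, but x > y fails since 0 ≤ 1.
  • x = 1: the equation gives -3y = -4, so y would not be an integer.
  • x = 2: the equation gives -3y = -5, so y would not be an integer.
Every case fails, so no integer solution exists.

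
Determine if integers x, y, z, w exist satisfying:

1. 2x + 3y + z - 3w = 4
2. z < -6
Yes

Take x = 0, y = 0, z = -8, w = -4. Substituting into each constraint:
  (1) 2(0) + 3(0) + (-8) - 3(-4) = 4 ✓
  (2) -8 < -6 ✓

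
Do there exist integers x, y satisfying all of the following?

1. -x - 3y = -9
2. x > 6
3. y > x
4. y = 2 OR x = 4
No

A contradictory subset is {-x - 3y = -9, x > 6, y > x}. No integer assignment can satisfy these jointly:

  - -x - 3y = -9: is a linear equation tying the variables together
  - x > 6: bounds one variable relative to a constant
  - y > x: bounds one variable relative to another variable

Propagating the comparison: y > x and x ≥ 7 give y ≥ 8. Range argument: with x ∈ [7, ∞], y ∈ [8, ∞], the left side of the equation is at most -31, but the right side is -9 > -31. No integer solution exists.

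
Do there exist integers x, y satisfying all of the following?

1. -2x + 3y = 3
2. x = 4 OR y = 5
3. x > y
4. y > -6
Yes

Take x = 6, y = 5. Substituting into each constraint:
  (1) -2(6) + 3(5) = 3 ✓
  (2) y = 5, target 5 ✓ (second branch holds)
  (3) 6 > 5 ✓
  (4) 5 > -6 ✓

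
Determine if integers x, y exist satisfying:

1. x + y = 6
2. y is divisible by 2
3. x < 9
Yes

Take x = 6, y = 0. Substituting into each constraint:
  (1) 6 + 0 = 6 ✓
  (2) 0 = 2 × 0, remainder 0 ✓
  (3) 6 < 9 ✓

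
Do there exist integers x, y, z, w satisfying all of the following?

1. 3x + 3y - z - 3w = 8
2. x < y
Yes

Take x = -1, y = 0, z = -11, w = 0. Substituting into each constraint:
  (1) 3(-1) + 3(0) + 11 - 3(0) = 8 ✓
  (2) -1 < 0 ✓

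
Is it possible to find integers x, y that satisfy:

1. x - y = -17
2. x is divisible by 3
Yes

Take x = 0, y = 17. Substituting into each constraint:
  (1) 0 + (-17) = -17 ✓
  (2) 0 = 3 × 0, remainder 0 ✓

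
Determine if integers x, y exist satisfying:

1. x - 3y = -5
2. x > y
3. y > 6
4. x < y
No

A contradictory subset is {x > y, x < y}. No integer assignment can satisfy these jointly:

  - x > y: bounds one variable relative to another variable
  - x < y: bounds one variable relative to another variable

Direct contradiction: x > y and y > x cannot both hold.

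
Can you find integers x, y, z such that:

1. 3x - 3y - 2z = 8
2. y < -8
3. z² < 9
Yes

Take x = -5, y = -9, z = 2. Substituting into each constraint:
  (1) 3(-5) - 3(-9) - 2(2) = 8 ✓
  (2) -9 < -8 ✓
  (3) z² = (2)² = 4, and 4 < 9 ✓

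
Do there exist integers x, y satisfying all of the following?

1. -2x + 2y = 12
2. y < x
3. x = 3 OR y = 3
No

A contradictory subset is {-2x + 2y = 12, y < x}. No integer assignment can satisfy these jointly:

  - -2x + 2y = 12: is a linear equation tying the variables together
  - y < x: bounds one variable relative to another variable

From the equation, x − y = -6, i.e. x − y = -6; but x > y requires x − y ≥ 1. Contradiction.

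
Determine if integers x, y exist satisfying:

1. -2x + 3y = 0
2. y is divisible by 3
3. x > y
Yes

Take x = 9, y = 6. Substituting into each constraint:
  (1) -2(9) + 3(6) = 0 ✓
  (2) 6 = 3 × 2, remainder 0 ✓
  (3) 9 > 6 ✓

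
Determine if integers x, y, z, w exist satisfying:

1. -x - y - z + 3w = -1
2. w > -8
Yes

Take x = 0, y = 1, z = 0, w = 0. Substituting into each constraint:
  (1) 0 + (-1) + 0 + 3(0) = -1 ✓
  (2) 0 > -8 ✓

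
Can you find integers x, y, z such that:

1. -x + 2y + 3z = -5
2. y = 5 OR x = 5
Yes

Take x = 0, y = 5, z = -5. Substituting into each constraint:
  (1) 0 + 2(5) + 3(-5) = -5 ✓
  (2) y = 5, target 5 ✓ (first branch holds)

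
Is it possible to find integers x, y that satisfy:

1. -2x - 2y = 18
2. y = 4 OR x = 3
Yes

Take x = 3, y = -12. Substituting into each constraint:
  (1) -2(3) - 2(-12) = 18 ✓
  (2) x = 3, target 3 ✓ (second branch holds)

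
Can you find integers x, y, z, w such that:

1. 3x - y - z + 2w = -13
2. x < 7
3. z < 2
Yes

Take x = 1, y = 0, z = 0, w = -8. Substituting into each constraint:
  (1) 3(1) + 0 + 0 + 2(-8) = -13 ✓
  (2) 1 < 7 ✓
  (3) 0 < 2 ✓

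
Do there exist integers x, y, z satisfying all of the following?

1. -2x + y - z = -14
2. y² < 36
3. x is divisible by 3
Yes

Take x = 0, y = 0, z = 14. Substituting into each constraint:
  (1) -2(0) + 0 + (-14) = -14 ✓
  (2) y² = (0)² = 0, and 0 < 36 ✓
  (3) 0 = 3 × 0, remainder 0 ✓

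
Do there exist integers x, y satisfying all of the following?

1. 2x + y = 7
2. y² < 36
Yes

Take x = 4, y = -1. Substituting into each constraint:
  (1) 2(4) + (-1) = 7 ✓
  (2) y² = (-1)² = 1, and 1 < 36 ✓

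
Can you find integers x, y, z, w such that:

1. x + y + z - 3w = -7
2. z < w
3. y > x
Yes

Take x = -6, y = 0, z = -1, w = 0. Substituting into each constraint:
  (1) (-6) + 0 + (-1) - 3(0) = -7 ✓
  (2) -1 < 0 ✓
  (3) 0 > -6 ✓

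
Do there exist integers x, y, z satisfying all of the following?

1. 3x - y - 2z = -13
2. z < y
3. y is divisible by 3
Yes

Take x = -5, y = 0, z = -1. Substituting into each constraint:
  (1) 3(-5) + 0 - 2(-1) = -13 ✓
  (2) -1 < 0 ✓
  (3) 0 = 3 × 0, remainder 0 ✓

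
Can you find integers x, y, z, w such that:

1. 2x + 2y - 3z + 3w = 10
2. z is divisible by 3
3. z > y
Yes

Take x = 0, y = -1, z = 0, w = 4. Substituting into each constraint:
  (1) 2(0) + 2(-1) - 3(0) + 3(4) = 10 ✓
  (2) 0 = 3 × 0, remainder 0 ✓
  (3) 0 > -1 ✓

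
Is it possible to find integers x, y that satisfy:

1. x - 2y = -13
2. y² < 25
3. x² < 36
Yes

Take x = -5, y = 4. Substituting into each constraint:
  (1) (-5) - 2(4) = -13 ✓
  (2) y² = (4)² = 16, and 16 < 25 ✓
  (3) x² = (-5)² = 25, and 25 < 36 ✓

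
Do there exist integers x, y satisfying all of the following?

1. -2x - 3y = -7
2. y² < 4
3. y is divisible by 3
No

The full constraint system is jointly infeasible over the integers. Each constraint and what it forces:

  - -2x - 3y = -7: is a linear equation tying the variables together
  - y² < 4: restricts y to |y| ≤ 1
  - y is divisible by 3: restricts y to multiples of 3

The bounds confine y to {0} with 3 | y. For each value, substitute into the equation:
  • y = 0: the equation gives -2x = -7, so x would not be an integer.
Every case fails, so no integer solution exists.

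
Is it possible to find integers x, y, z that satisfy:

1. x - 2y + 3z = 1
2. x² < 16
Yes

Take x = 1, y = 0, z = 0. Substituting into each constraint:
  (1) 1 - 2(0) + 3(0) = 1 ✓
  (2) x² = (1)² = 1, and 1 < 16 ✓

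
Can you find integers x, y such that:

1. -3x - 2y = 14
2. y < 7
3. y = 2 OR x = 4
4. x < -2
Yes

Take x = -6, y = 2. Substituting into each constraint:
  (1) -3(-6) - 2(2) = 14 ✓
  (2) 2 < 7 ✓
  (3) y = 2, target 2 ✓ (first branch holds)
  (4) -6 < -2 ✓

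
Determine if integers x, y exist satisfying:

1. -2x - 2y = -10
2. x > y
Yes

Take x = 3, y = 2. Substituting into each constraint:
  (1) -2(3) - 2(2) = -10 ✓
  (2) 3 > 2 ✓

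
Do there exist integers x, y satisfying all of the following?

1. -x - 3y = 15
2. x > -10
Yes

Take x = 0, y = -5. Substituting into each constraint:
  (1) 0 - 3(-5) = 15 ✓
  (2) 0 > -10 ✓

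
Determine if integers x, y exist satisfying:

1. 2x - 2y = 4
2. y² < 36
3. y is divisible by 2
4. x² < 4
Yes

Take x = 0, y = -2. Substituting into each constraint:
  (1) 2(0) - 2(-2) = 4 ✓
  (2) y² = (-2)² = 4, and 4 < 36 ✓
  (3) -2 = 2 × -1, remainder 0 ✓
  (4) x² = (0)² = 0, and 0 < 4 ✓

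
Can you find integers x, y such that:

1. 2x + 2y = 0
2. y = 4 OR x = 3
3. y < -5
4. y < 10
No

A contradictory subset is {2x + 2y = 0, y = 4 OR x = 3, y < -5}. No integer assignment can satisfy these jointly:

  - 2x + 2y = 0: is a linear equation tying the variables together
  - y = 4 OR x = 3: forces a choice: either y = 4 or x = 3
  - y < -5: bounds one variable relative to a constant

Split on the disjunction (y = 4 OR x = 3):
  • If y = 4: this contradicts the bound y ≤ -6.
  • If x = 3: the equation forces y = -3, which contradicts the bound y ≤ -6.
Both branches are infeasible, so the system has no integer solution.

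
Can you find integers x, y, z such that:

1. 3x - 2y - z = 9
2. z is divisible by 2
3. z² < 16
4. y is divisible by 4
Yes

Take x = 3, y = 0, z = 0. Substituting into each constraint:
  (1) 3(3) - 2(0) + 0 = 9 ✓
  (2) 0 = 2 × 0, remainder 0 ✓
  (3) z² = (0)² = 0, and 0 < 16 ✓
  (4) 0 = 4 × 0, remainder 0 ✓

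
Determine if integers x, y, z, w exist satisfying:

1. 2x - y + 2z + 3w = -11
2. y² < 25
Yes

Take x = 2, y = 0, z = 0, w = -5. Substituting into each constraint:
  (1) 2(2) + 0 + 2(0) + 3(-5) = -11 ✓
  (2) y² = (0)² = 0, and 0 < 25 ✓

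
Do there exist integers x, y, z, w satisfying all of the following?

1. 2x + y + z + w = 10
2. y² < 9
Yes

Take x = 5, y = 0, z = 0, w = 0. Substituting into each constraint:
  (1) 2(5) + 0 + 0 + 0 = 10 ✓
  (2) y² = (0)² = 0, and 0 < 9 ✓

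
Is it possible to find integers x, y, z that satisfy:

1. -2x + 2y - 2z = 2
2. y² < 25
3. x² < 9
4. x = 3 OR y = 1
Yes

Take x = 0, y = 1, z = 0. Substituting into each constraint:
  (1) -2(0) + 2(1) - 2(0) = 2 ✓
  (2) y² = (1)² = 1, and 1 < 25 ✓
  (3) x² = (0)² = 0, and 0 < 9 ✓
  (4) y = 1, target 1 ✓ (second branch holds)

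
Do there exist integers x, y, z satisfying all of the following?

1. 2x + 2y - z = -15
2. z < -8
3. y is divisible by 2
Yes

Take x = -12, y = 0, z = -9. Substituting into each constraint:
  (1) 2(-12) + 2(0) + 9 = -15 ✓
  (2) -9 < -8 ✓
  (3) 0 = 2 × 0, remainder 0 ✓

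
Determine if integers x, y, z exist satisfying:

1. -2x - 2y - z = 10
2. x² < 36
Yes

Take x = 0, y = 0, z = -10. Substituting into each constraint:
  (1) -2(0) - 2(0) + 10 = 10 ✓
  (2) x² = (0)² = 0, and 0 < 36 ✓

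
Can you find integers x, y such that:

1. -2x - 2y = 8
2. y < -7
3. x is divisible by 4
Yes

Take x = 4, y = -8. Substituting into each constraint:
  (1) -2(4) - 2(-8) = 8 ✓
  (2) -8 < -7 ✓
  (3) 4 = 4 × 1, remainder 0 ✓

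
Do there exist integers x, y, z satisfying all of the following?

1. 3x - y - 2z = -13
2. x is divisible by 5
Yes

Take x = 0, y = 13, z = 0. Substituting into each constraint:
  (1) 3(0) + (-13) - 2(0) = -13 ✓
  (2) 0 = 5 × 0, remainder 0 ✓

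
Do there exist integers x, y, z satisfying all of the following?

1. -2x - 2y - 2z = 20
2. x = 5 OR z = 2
Yes

Take x = 0, y = -12, z = 2. Substituting into each constraint:
  (1) -2(0) - 2(-12) - 2(2) = 20 ✓
  (2) z = 2, target 2 ✓ (second branch holds)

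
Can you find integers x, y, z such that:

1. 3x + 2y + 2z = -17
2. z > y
Yes

Take x = -5, y = -1, z = 0. Substituting into each constraint:
  (1) 3(-5) + 2(-1) + 2(0) = -17 ✓
  (2) 0 > -1 ✓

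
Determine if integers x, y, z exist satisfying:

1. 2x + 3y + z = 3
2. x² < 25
Yes

Take x = 0, y = 1, z = 0. Substituting into each constraint:
  (1) 2(0) + 3(1) + 0 = 3 ✓
  (2) x² = (0)² = 0, and 0 < 25 ✓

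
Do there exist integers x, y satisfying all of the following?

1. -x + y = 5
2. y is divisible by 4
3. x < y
Yes

Take x = -5, y = 0. Substituting into each constraint:
  (1) 5 + 0 = 5 ✓
  (2) 0 = 4 × 0, remainder 0 ✓
  (3) -5 < 0 ✓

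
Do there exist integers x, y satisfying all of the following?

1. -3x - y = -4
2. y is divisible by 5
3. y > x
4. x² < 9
Yes

Take x = -2, y = 10. Substituting into each constraint:
  (1) -3(-2) + (-10) = -4 ✓
  (2) 10 = 5 × 2, remainder 0 ✓
  (3) 10 > -2 ✓
  (4) x² = (-2)² = 4, and 4 < 9 ✓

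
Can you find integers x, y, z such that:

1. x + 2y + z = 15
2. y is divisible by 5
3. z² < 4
Yes

Take x = 14, y = 0, z = 1. Substituting into each constraint:
  (1) 14 + 2(0) + 1 = 15 ✓
  (2) 0 = 5 × 0, remainder 0 ✓
  (3) z² = (1)² = 1, and 1 < 4 ✓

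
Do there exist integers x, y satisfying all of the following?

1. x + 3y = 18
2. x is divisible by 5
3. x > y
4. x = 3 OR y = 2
No

The full constraint system is jointly infeasible over the integers. Each constraint and what it forces:

  - x + 3y = 18: is a linear equation tying the variables together
  - x is divisible by 5: restricts x to multiples of 5
  - x > y: bounds one variable relative to another variable
  - x = 3 OR y = 2: forces a choice: either x = 3 or y = 2

Split on the disjunction (x = 3 OR y = 2):
  • If x = 3: this contradicts the divisibility constraint — 3 is not a multiple of 5.
  • If y = 2: with y = 2, writing x = 5x', every remaining term of the linear equation is divisible by 5, so the left side is ≡ 0 (mod 5); but the right side 12 ≡ 2 (mod 5). No integers can satisfy it.
Both branches are infeasible, so the system has no integer solution.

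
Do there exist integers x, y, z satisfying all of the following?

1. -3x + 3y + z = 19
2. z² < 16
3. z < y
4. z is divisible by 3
No

A contradictory subset is {-3x + 3y + z = 19, z is divisible by 3}. No integer assignment can satisfy these jointly:

  - -3x + 3y + z = 19: is a linear equation tying the variables together
  - z is divisible by 3: restricts z to multiples of 3

Modular obstruction: writing z = 3z', every remaining term of the linear equation is divisible by 3, so the left side is ≡ 0 (mod 3); but the right side 19 ≡ 1 (mod 3). No integers can satisfy it.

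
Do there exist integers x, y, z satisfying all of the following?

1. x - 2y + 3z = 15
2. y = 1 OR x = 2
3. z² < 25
Yes

Take x = 5, y = 1, z = 4. Substituting into each constraint:
  (1) 5 - 2(1) + 3(4) = 15 ✓
  (2) y = 1, target 1 ✓ (first branch holds)
  (3) z² = (4)² = 16, and 16 < 25 ✓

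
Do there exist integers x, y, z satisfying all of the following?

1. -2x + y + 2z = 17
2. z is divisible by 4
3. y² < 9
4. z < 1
Yes

Take x = -8, y = 1, z = 0. Substituting into each constraint:
  (1) -2(-8) + 1 + 2(0) = 17 ✓
  (2) 0 = 4 × 0, remainder 0 ✓
  (3) y² = (1)² = 1, and 1 < 9 ✓
  (4) 0 < 1 ✓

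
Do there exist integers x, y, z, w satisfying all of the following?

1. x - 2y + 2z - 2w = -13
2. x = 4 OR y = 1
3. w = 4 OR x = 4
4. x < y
Yes

Take x = -1, y = 1, z = -1, w = 4. Substituting into each constraint:
  (1) (-1) - 2(1) + 2(-1) - 2(4) = -13 ✓
  (2) y = 1, target 1 ✓ (second branch holds)
  (3) w = 4, target 4 ✓ (first branch holds)
  (4) -1 < 1 ✓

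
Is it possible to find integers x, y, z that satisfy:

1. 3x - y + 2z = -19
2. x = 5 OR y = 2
Yes

Take x = -7, y = 2, z = 2. Substituting into each constraint:
  (1) 3(-7) + (-2) + 2(2) = -19 ✓
  (2) y = 2, target 2 ✓ (second branch holds)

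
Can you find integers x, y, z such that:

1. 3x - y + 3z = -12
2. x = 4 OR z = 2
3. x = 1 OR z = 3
Yes

Take x = 1, y = 21, z = 2. Substituting into each constraint:
  (1) 3(1) + (-21) + 3(2) = -12 ✓
  (2) z = 2, target 2 ✓ (second branch holds)
  (3) x = 1, target 1 ✓ (first branch holds)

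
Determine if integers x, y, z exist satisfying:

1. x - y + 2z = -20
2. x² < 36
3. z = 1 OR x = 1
Yes

Take x = 1, y = 1, z = -10. Substituting into each constraint:
  (1) 1 + (-1) + 2(-10) = -20 ✓
  (2) x² = (1)² = 1, and 1 < 36 ✓
  (3) x = 1, target 1 ✓ (second branch holds)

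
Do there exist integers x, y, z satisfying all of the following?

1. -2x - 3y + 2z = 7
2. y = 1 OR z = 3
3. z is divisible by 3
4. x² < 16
Yes

Take x = 1, y = -1, z = 3. Substituting into each constraint:
  (1) -2(1) - 3(-1) + 2(3) = 7 ✓
  (2) z = 3, target 3 ✓ (second branch holds)
  (3) 3 = 3 × 1, remainder 0 ✓
  (4) x² = (1)² = 1, and 1 < 16 ✓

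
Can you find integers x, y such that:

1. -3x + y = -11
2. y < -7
Yes

Take x = 0, y = -11. Substituting into each constraint:
  (1) -3(0) + (-11) = -11 ✓
  (2) -11 < -7 ✓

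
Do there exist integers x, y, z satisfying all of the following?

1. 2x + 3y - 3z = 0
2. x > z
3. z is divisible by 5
Yes

Take x = 3, y = -2, z = 0. Substituting into each constraint:
  (1) 2(3) + 3(-2) - 3(0) = 0 ✓
  (2) 3 > 0 ✓
  (3) 0 = 5 × 0, remainder 0 ✓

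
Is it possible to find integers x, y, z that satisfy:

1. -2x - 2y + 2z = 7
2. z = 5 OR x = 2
No

Even the single constraint (-2x - 2y + 2z = 7) is infeasible over the integers.

  - -2x - 2y + 2z = 7: every term on the left is divisible by 2, so the LHS ≡ 0 (mod 2), but the RHS 7 is not — no integer solution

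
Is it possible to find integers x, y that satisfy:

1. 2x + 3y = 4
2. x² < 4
Yes

Take x = -1, y = 2. Substituting into each constraint:
  (1) 2(-1) + 3(2) = 4 ✓
  (2) x² = (-1)² = 1, and 1 < 4 ✓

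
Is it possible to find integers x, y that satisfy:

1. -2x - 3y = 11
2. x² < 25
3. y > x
Yes

Take x = -4, y = -1. Substituting into each constraint:
  (1) -2(-4) - 3(-1) = 11 ✓
  (2) x² = (-4)² = 16, and 16 < 25 ✓
  (3) -1 > -4 ✓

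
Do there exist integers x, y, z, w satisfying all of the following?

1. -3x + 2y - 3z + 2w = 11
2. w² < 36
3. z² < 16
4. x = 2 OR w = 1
Yes

Take x = -3, y = 0, z = 0, w = 1. Substituting into each constraint:
  (1) -3(-3) + 2(0) - 3(0) + 2(1) = 11 ✓
  (2) w² = (1)² = 1, and 1 < 36 ✓
  (3) z² = (0)² = 0, and 0 < 16 ✓
  (4) w = 1, target 1 ✓ (second branch holds)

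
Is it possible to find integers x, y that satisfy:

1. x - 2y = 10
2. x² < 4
Yes

Take x = 0, y = -5. Substituting into each constraint:
  (1) 0 - 2(-5) = 10 ✓
  (2) x² = (0)² = 0, and 0 < 4 ✓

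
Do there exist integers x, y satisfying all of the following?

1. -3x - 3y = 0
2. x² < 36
Yes

Take x = 0, y = 0. Substituting into each constraint:
  (1) -3(0) - 3(0) = 0 ✓
  (2) x² = (0)² = 0, and 0 < 36 ✓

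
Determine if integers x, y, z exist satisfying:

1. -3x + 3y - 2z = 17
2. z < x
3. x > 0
Yes

Take x = 1, y = 6, z = -1. Substituting into each constraint:
  (1) -3(1) + 3(6) - 2(-1) = 17 ✓
  (2) -1 < 1 ✓
  (3) 1 > 0 ✓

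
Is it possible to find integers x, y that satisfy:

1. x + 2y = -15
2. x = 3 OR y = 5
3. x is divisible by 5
Yes

Take x = -25, y = 5. Substituting into each constraint:
  (1) (-25) + 2(5) = -15 ✓
  (2) y = 5, target 5 ✓ (second branch holds)
  (3) -25 = 5 × -5, remainder 0 ✓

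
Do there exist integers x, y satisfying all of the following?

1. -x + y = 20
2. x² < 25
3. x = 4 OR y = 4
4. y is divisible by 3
Yes

Take x = 4, y = 24. Substituting into each constraint:
  (1) (-4) + 24 = 20 ✓
  (2) x² = (4)² = 16, and 16 < 25 ✓
  (3) x = 4, target 4 ✓ (first branch holds)
  (4) 24 = 3 × 8, remainder 0 ✓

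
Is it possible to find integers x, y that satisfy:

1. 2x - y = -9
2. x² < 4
Yes

Take x = 0, y = 9. Substituting into each constraint:
  (1) 2(0) + (-9) = -9 ✓
  (2) x² = (0)² = 0, and 0 < 4 ✓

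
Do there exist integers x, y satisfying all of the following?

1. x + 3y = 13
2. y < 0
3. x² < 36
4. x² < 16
No

A contradictory subset is {x + 3y = 13, y < 0, x² < 16}. No integer assignment can satisfy these jointly:

  - x + 3y = 13: is a linear equation tying the variables together
  - y < 0: bounds one variable relative to a constant
  - x² < 16: restricts x to |x| ≤ 3

Range argument: with x ∈ [-3, 3], y ∈ [−∞, -1], the left side of the equation is at most 0, but the right side is 13 > 0. No integer solution exists.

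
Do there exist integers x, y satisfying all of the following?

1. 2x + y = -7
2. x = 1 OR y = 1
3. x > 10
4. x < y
No

A contradictory subset is {2x + y = -7, x > 10, x < y}. No integer assignment can satisfy these jointly:

  - 2x + y = -7: is a linear equation tying the variables together
  - x > 10: bounds one variable relative to a constant
  - x < y: bounds one variable relative to another variable

Propagating the comparison: y > x and x ≥ 11 give y ≥ 12. Range argument: with x ∈ [11, ∞], y ∈ [12, ∞], the left side of the equation is at least 34, but the right side is -7 < 34. No integer solution exists.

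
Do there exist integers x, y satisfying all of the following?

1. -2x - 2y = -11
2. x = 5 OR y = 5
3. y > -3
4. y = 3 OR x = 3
No

Even the single constraint (-2x - 2y = -11) is infeasible over the integers.

  - -2x - 2y = -11: every term on the left is divisible by 2, so the LHS ≡ 0 (mod 2), but the RHS -11 is not — no integer solution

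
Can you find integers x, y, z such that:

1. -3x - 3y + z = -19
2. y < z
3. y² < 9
Yes

Take x = 6, y = 1, z = 2. Substituting into each constraint:
  (1) -3(6) - 3(1) + 2 = -19 ✓
  (2) 1 < 2 ✓
  (3) y² = (1)² = 1, and 1 < 9 ✓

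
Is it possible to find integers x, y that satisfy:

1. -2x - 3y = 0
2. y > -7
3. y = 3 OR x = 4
No

A contradictory subset is {-2x - 3y = 0, y = 3 OR x = 4}. No integer assignment can satisfy these jointly:

  - -2x - 3y = 0: is a linear equation tying the variables together
  - y = 3 OR x = 4: forces a choice: either y = 3 or x = 4

Split on the disjunction (y = 3 OR x = 4):
  • If y = 3: with y = 3, every remaining term of the linear equation is divisible by 2, so the left side is ≡ 0 (mod 2); but the right side 9 ≡ 1 (mod 2). No integers can satisfy it.
  • If x = 4: with x = 4, every remaining term of the linear equation is divisible by 3, so the left side is ≡ 0 (mod 3); but the right side 8 ≡ 2 (mod 3). No integers can satisfy it.
Both branches are infeasible, so the system has no integer solution.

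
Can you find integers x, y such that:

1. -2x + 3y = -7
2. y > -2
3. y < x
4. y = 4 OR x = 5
Yes

Take x = 5, y = 1. Substituting into each constraint:
  (1) -2(5) + 3(1) = -7 ✓
  (2) 1 > -2 ✓
  (3) 1 < 5 ✓
  (4) x = 5, target 5 ✓ (second branch holds)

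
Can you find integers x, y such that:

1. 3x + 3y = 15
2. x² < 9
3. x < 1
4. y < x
No

A contradictory subset is {3x + 3y = 15, x < 1, y < x}. No integer assignment can satisfy these jointly:

  - 3x + 3y = 15: is a linear equation tying the variables together
  - x < 1: bounds one variable relative to a constant
  - y < x: bounds one variable relative to another variable

Propagating the comparison: y < x and x ≤ 0 give y ≤ -1. Range argument: with x ∈ [−∞, 0], y ∈ [−∞, -1], the left side of the equation is at most -3, but the right side is 15 > -3. No integer solution exists.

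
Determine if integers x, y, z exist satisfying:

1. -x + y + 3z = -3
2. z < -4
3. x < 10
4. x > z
Yes

Take x = 0, y = 12, z = -5. Substituting into each constraint:
  (1) 0 + 12 + 3(-5) = -3 ✓
  (2) -5 < -4 ✓
  (3) 0 < 10 ✓
  (4) 0 > -5 ✓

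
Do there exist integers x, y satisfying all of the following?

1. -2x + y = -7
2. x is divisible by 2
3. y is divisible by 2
No

A contradictory subset is {-2x + y = -7, y is divisible by 2}. No integer assignment can satisfy these jointly:

  - -2x + y = -7: is a linear equation tying the variables together
  - y is divisible by 2: restricts y to multiples of 2

Modular obstruction: writing y = 2y', every remaining term of the linear equation is divisible by 2, so the left side is ≡ 0 (mod 2); but the right side -7 ≡ 1 (mod 2). No integers can satisfy it.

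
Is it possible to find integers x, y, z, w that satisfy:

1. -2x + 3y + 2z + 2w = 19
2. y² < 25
Yes

Take x = -11, y = -1, z = 0, w = 0. Substituting into each constraint:
  (1) -2(-11) + 3(-1) + 2(0) + 2(0) = 19 ✓
  (2) y² = (-1)² = 1, and 1 < 25 ✓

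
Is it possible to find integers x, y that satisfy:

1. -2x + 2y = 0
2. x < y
No

The full constraint system is jointly infeasible over the integers. Each constraint and what it forces:

  - -2x + 2y = 0: is a linear equation tying the variables together
  - x < y: bounds one variable relative to another variable

From the equation, x − y = 0, i.e. y − x = 0; but y > x requires y − x ≥ 1. Contradiction.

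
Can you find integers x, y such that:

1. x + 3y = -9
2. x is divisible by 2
Yes

Take x = 0, y = -3. Substituting into each constraint:
  (1) 0 + 3(-3) = -9 ✓
  (2) 0 = 2 × 0, remainder 0 ✓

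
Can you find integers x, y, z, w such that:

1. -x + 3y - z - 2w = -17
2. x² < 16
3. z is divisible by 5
Yes

Take x = 2, y = -5, z = 0, w = 0. Substituting into each constraint:
  (1) (-2) + 3(-5) + 0 - 2(0) = -17 ✓
  (2) x² = (2)² = 4, and 4 < 16 ✓
  (3) 0 = 5 × 0, remainder 0 ✓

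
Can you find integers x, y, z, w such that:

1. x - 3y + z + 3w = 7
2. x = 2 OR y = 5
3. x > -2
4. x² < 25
Yes

Take x = 0, y = 5, z = 22, w = 0. Substituting into each constraint:
  (1) 0 - 3(5) + 22 + 3(0) = 7 ✓
  (2) y = 5, target 5 ✓ (second branch holds)
  (3) 0 > -2 ✓
  (4) x² = (0)² = 0, and 0 < 25 ✓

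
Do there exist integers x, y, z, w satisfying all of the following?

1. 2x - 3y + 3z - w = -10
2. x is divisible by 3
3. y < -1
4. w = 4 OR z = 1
Yes

Take x = 0, y = -2, z = -4, w = 4. Substituting into each constraint:
  (1) 2(0) - 3(-2) + 3(-4) + (-4) = -10 ✓
  (2) 0 = 3 × 0, remainder 0 ✓
  (3) -2 < -1 ✓
  (4) w = 4, target 4 ✓ (first branch holds)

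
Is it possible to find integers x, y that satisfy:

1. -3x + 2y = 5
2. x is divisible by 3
Yes

Take x = 3, y = 7. Substituting into each constraint:
  (1) -3(3) + 2(7) = 5 ✓
  (2) 3 = 3 × 1, remainder 0 ✓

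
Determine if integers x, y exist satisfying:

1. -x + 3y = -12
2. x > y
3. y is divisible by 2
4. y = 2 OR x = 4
Yes

Take x = 18, y = 2. Substituting into each constraint:
  (1) (-18) + 3(2) = -12 ✓
  (2) 18 > 2 ✓
  (3) 2 = 2 × 1, remainder 0 ✓
  (4) y = 2, target 2 ✓ (first branch holds)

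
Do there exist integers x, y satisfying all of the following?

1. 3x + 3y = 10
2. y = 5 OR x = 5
No

Even the single constraint (3x + 3y = 10) is infeasible over the integers.

  - 3x + 3y = 10: every term on the left is divisible by 3, so the LHS ≡ 0 (mod 3), but the RHS 10 is not — no integer solution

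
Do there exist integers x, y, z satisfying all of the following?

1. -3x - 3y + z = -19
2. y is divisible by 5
Yes

Take x = 7, y = 0, z = 2. Substituting into each constraint:
  (1) -3(7) - 3(0) + 2 = -19 ✓
  (2) 0 = 5 × 0, remainder 0 ✓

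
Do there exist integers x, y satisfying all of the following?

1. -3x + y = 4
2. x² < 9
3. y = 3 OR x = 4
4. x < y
No

A contradictory subset is {-3x + y = 4, x² < 9, y = 3 OR x = 4}. No integer assignment can satisfy these jointly:

  - -3x + y = 4: is a linear equation tying the variables together
  - x² < 9: restricts x to |x| ≤ 2
  - y = 3 OR x = 4: forces a choice: either y = 3 or x = 4

Split on the disjunction (y = 3 OR x = 4):
  • If y = 3: with y = 3, every remaining term of the linear equation is divisible by 3, so the left side is ≡ 0 (mod 3); but the right side 1 ≡ 1 (mod 3). No integers can satisfy it.
  • If x = 4: this contradicts x² < 9, which requires |x| ≤ 2.
Both branches are infeasible, so the system has no integer solution.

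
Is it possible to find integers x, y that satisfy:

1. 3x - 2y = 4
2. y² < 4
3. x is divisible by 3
No

The full constraint system is jointly infeasible over the integers. Each constraint and what it forces:

  - 3x - 2y = 4: is a linear equation tying the variables together
  - y² < 4: restricts y to |y| ≤ 1
  - x is divisible by 3: restricts x to multiples of 3

The bounds confine y to {-1, 0, 1}. For each value, substitute into the equation:
  • y = -1: the equation gives 3x = 2, so x would not be an integer.
  • y = 0: the equation gives 3x = 4, so x would not be an integer.
  • y = 1: the equation forces x = 2, but 3 does not divide 2.
Every case fails, so no integer solution exists.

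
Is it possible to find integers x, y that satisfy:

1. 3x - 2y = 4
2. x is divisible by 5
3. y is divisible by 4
Yes

Take x = -20, y = -32. Substituting into each constraint:
  (1) 3(-20) - 2(-32) = 4 ✓
  (2) -20 = 5 × -4, remainder 0 ✓
  (3) -32 = 4 × -8, remainder 0 ✓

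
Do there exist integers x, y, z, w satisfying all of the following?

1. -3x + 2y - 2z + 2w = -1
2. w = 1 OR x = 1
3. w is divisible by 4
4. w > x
Yes

Take x = 1, y = -3, z = 0, w = 4. Substituting into each constraint:
  (1) -3(1) + 2(-3) - 2(0) + 2(4) = -1 ✓
  (2) x = 1, target 1 ✓ (second branch holds)
  (3) 4 = 4 × 1, remainder 0 ✓
  (4) 4 > 1 ✓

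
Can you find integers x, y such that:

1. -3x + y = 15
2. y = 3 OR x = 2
Yes

Take x = 2, y = 21. Substituting into each constraint:
  (1) -3(2) + 21 = 15 ✓
  (2) x = 2, target 2 ✓ (second branch holds)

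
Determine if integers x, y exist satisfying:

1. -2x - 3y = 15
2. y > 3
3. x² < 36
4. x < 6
No

A contradictory subset is {-2x - 3y = 15, y > 3, x² < 36}. No integer assignment can satisfy these jointly:

  - -2x - 3y = 15: is a linear equation tying the variables together
  - y > 3: bounds one variable relative to a constant
  - x² < 36: restricts x to |x| ≤ 5

Range argument: with x ∈ [-5, 5], y ∈ [4, ∞], the left side of the equation is at most -2, but the right side is 15 > -2. No integer solution exists.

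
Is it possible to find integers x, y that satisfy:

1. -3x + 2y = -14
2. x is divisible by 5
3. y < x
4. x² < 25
Yes

Take x = 0, y = -7. Substituting into each constraint:
  (1) -3(0) + 2(-7) = -14 ✓
  (2) 0 = 5 × 0, remainder 0 ✓
  (3) -7 < 0 ✓
  (4) x² = (0)² = 0, and 0 < 25 ✓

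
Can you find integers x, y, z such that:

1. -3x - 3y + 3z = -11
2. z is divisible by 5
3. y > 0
No

Even the single constraint (-3x - 3y + 3z = -11) is infeasible over the integers.

  - -3x - 3y + 3z = -11: every term on the left is divisible by 3, so the LHS ≡ 0 (mod 3), but the RHS -11 is not — no integer solution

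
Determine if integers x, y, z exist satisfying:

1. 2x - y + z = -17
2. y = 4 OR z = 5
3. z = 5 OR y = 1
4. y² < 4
Yes

Take x = -11, y = 0, z = 5. Substituting into each constraint:
  (1) 2(-11) + 0 + 5 = -17 ✓
  (2) z = 5, target 5 ✓ (second branch holds)
  (3) z = 5, target 5 ✓ (first branch holds)
  (4) y² = (0)² = 0, and 0 < 4 ✓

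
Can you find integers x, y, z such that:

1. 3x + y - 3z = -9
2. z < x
Yes

Take x = 1, y = -12, z = 0. Substituting into each constraint:
  (1) 3(1) + (-12) - 3(0) = -9 ✓
  (2) 0 < 1 ✓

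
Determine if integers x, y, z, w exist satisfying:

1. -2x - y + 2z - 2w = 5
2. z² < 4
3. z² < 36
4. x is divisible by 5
Yes

Take x = 0, y = -5, z = 0, w = 0. Substituting into each constraint:
  (1) -2(0) + 5 + 2(0) - 2(0) = 5 ✓
  (2) z² = (0)² = 0, and 0 < 4 ✓
  (3) z² = (0)² = 0, and 0 < 36 ✓
  (4) 0 = 5 × 0, remainder 0 ✓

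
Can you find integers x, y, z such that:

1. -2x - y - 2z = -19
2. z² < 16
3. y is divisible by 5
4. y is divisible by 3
Yes

Take x = -1, y = 15, z = 3. Substituting into each constraint:
  (1) -2(-1) + (-15) - 2(3) = -19 ✓
  (2) z² = (3)² = 9, and 9 < 16 ✓
  (3) 15 = 5 × 3, remainder 0 ✓
  (4) 15 = 3 × 5, remainder 0 ✓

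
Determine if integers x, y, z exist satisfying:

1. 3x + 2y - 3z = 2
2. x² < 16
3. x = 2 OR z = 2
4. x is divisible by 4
Yes

Take x = 0, y = 4, z = 2. Substituting into each constraint:
  (1) 3(0) + 2(4) - 3(2) = 2 ✓
  (2) x² = (0)² = 0, and 0 < 16 ✓
  (3) z = 2, target 2 ✓ (second branch holds)
  (4) 0 = 4 × 0, remainder 0 ✓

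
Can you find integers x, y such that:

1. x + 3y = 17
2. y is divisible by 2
Yes

Take x = 17, y = 0. Substituting into each constraint:
  (1) 17 + 3(0) = 17 ✓
  (2) 0 = 2 × 0, remainder 0 ✓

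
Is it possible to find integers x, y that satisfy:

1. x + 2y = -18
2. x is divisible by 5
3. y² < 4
Yes

Take x = -20, y = 1. Substituting into each constraint:
  (1) (-20) + 2(1) = -18 ✓
  (2) -20 = 5 × -4, remainder 0 ✓
  (3) y² = (1)² = 1, and 1 < 4 ✓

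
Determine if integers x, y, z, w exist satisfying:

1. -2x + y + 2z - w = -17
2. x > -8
Yes

Take x = 9, y = 1, z = 0, w = 0. Substituting into each constraint:
  (1) -2(9) + 1 + 2(0) + 0 = -17 ✓
  (2) 9 > -8 ✓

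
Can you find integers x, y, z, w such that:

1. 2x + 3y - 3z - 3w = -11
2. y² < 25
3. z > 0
Yes

Take x = 2, y = 0, z = 1, w = 4. Substituting into each constraint:
  (1) 2(2) + 3(0) - 3(1) - 3(4) = -11 ✓
  (2) y² = (0)² = 0, and 0 < 25 ✓
  (3) 1 > 0 ✓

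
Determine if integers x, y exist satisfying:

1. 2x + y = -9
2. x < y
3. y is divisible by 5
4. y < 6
Yes

Take x = -7, y = 5. Substituting into each constraint:
  (1) 2(-7) + 5 = -9 ✓
  (2) -7 < 5 ✓
  (3) 5 = 5 × 1, remainder 0 ✓
  (4) 5 < 6 ✓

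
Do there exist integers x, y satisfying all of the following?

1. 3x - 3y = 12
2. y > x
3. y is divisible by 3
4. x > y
No

A contradictory subset is {y > x, x > y}. No integer assignment can satisfy these jointly:

  - y > x: bounds one variable relative to another variable
  - x > y: bounds one variable relative to another variable

Direct contradiction: y > x and x > y cannot both hold.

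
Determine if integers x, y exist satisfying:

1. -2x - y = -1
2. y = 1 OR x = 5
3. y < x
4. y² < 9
No

The full constraint system is jointly infeasible over the integers. Each constraint and what it forces:

  - -2x - y = -1: is a linear equation tying the variables together
  - y = 1 OR x = 5: forces a choice: either y = 1 or x = 5
  - y < x: bounds one variable relative to another variable
  - y² < 9: restricts y to |y| ≤ 2

Split on the disjunction (y = 1 OR x = 5):
  • If y = 1: the equation forces x = 0, giving (y, x) = (1, 0), which violates x > y.
  • If x = 5: the equation forces y = -9, but y² < 9 requires |y| ≤ 2.
Both branches are infeasible, so the system has no integer solution.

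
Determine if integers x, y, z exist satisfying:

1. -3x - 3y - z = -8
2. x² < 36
Yes

Take x = 0, y = 2, z = 2. Substituting into each constraint:
  (1) -3(0) - 3(2) + (-2) = -8 ✓
  (2) x² = (0)² = 0, and 0 < 36 ✓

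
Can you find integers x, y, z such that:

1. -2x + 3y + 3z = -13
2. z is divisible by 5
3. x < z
Yes

Take x = -1, y = -5, z = 0. Substituting into each constraint:
  (1) -2(-1) + 3(-5) + 3(0) = -13 ✓
  (2) 0 = 5 × 0, remainder 0 ✓
  (3) -1 < 0 ✓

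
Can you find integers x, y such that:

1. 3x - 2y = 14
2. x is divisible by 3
Yes

Take x = 0, y = -7. Substituting into each constraint:
  (1) 3(0) - 2(-7) = 14 ✓
  (2) 0 = 3 × 0, remainder 0 ✓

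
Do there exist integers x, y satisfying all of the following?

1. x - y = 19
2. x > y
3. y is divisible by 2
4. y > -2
Yes

Take x = 19, y = 0. Substituting into each constraint:
  (1) 19 + 0 = 19 ✓
  (2) 19 > 0 ✓
  (3) 0 = 2 × 0, remainder 0 ✓
  (4) 0 > -2 ✓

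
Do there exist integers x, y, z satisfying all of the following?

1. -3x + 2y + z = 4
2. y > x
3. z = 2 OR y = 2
Yes

Take x = 0, y = 1, z = 2. Substituting into each constraint:
  (1) -3(0) + 2(1) + 2 = 4 ✓
  (2) 1 > 0 ✓
  (3) z = 2, target 2 ✓ (first branch holds)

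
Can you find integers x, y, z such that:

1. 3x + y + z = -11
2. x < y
Yes

Take x = 0, y = 1, z = -12. Substituting into each constraint:
  (1) 3(0) + 1 + (-12) = -11 ✓
  (2) 0 < 1 ✓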